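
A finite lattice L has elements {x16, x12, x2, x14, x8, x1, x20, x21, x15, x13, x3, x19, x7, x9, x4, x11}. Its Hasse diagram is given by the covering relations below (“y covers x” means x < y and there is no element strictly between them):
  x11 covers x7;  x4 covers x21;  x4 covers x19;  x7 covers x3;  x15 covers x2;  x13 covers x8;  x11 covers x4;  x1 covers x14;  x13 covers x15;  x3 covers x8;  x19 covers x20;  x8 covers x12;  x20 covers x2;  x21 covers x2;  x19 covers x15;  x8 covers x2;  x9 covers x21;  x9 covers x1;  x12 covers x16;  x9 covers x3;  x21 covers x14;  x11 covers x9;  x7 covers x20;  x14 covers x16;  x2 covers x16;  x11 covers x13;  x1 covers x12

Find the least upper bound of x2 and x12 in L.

Common upper bounds of {x2, x12}: x11, x13, x3, x7, x8, x9.
The least among these is x8.

x8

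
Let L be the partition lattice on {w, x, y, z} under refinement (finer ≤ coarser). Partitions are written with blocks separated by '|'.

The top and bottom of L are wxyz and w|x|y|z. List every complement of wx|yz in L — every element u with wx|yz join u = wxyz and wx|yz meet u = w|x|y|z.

Need u with wx|yz ∨ u = wxyz and wx|yz ∧ u = w|x|y|z.
Checking each element gives: wy|xz, wy|x|z, wz|xy, wz|x|y, w|xy|z, w|xz|y.

wy|xz, wy|x|z, wz|xy, wz|x|y, w|xy|z, w|xz|y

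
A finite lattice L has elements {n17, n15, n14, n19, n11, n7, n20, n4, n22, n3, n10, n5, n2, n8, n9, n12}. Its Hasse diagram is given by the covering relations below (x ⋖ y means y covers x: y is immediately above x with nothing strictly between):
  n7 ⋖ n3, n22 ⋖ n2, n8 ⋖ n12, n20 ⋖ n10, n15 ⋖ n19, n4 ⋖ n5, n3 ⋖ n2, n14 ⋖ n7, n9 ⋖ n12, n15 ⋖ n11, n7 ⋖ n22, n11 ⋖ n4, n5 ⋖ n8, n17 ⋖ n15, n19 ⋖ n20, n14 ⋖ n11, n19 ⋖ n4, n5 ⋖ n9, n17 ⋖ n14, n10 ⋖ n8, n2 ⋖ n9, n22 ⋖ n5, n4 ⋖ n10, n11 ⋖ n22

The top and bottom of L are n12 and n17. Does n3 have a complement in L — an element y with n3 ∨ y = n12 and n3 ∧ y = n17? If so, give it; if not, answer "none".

n20

Need y with n3 ∨ y = n12 and n3 ∧ y = n17.
Checking each element gives: n20.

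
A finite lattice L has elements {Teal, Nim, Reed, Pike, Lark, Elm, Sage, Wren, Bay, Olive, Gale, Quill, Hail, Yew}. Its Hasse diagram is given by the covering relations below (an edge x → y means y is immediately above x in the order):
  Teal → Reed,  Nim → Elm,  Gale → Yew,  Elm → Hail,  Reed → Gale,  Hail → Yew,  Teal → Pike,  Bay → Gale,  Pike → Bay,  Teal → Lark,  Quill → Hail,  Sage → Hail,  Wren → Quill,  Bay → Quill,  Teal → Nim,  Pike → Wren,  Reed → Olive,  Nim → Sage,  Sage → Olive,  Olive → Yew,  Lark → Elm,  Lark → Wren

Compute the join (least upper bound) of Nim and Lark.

Common upper bounds of {Nim, Lark}: Elm, Hail, Yew.
The least among these is Elm.

Elm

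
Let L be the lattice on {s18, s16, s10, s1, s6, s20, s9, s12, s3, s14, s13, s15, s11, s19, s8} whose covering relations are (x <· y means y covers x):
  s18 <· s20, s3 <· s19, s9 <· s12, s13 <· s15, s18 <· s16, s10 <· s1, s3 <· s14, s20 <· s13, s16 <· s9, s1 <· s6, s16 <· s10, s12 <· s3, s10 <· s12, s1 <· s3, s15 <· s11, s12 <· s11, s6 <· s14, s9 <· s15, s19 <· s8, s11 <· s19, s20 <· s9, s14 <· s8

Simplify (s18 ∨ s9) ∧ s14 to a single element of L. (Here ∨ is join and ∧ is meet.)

s9

s18 ∨ s9 = s9
s9 ∧ s14 = s9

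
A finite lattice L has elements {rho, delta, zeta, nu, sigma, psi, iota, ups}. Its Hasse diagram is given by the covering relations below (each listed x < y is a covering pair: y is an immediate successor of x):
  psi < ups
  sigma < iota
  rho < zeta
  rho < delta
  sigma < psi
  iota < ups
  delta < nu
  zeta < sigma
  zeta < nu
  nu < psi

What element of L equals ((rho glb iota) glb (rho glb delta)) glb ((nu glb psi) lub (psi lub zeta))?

rho

rho ∧ iota = rho
rho ∧ delta = rho
rho ∧ rho = rho
nu ∧ psi = nu
psi ∨ zeta = psi
nu ∨ psi = psi
rho ∧ psi = rho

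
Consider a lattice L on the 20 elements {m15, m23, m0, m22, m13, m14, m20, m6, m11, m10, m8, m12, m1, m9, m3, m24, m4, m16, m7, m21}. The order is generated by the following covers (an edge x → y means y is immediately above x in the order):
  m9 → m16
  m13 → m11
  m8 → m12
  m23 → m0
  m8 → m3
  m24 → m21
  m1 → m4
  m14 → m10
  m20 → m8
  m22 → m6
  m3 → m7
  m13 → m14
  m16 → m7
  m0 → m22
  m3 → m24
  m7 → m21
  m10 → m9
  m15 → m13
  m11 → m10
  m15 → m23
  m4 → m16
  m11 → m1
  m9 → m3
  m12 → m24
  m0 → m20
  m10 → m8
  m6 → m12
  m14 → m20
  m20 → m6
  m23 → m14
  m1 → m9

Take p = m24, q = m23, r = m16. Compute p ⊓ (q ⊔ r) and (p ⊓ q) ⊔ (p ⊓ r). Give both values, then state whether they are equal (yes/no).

q ⊔ r = m16, so p ⊓ (q ⊔ r) = m24 ⊓ m16 = m9.
p ⊓ q = m23 and p ⊓ r = m9, so (p ⊓ q) ⊔ (p ⊓ r) = m23 ⊔ m9 = m9.
Equal: yes.

m9; m9; yes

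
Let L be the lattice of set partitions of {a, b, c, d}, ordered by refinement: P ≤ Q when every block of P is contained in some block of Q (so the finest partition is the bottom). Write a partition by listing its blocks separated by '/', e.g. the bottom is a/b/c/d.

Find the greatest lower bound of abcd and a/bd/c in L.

The meet (common refinement) of abcd and a/bd/c intersects blocks pairwise, giving a/bd/c.

a/bd/c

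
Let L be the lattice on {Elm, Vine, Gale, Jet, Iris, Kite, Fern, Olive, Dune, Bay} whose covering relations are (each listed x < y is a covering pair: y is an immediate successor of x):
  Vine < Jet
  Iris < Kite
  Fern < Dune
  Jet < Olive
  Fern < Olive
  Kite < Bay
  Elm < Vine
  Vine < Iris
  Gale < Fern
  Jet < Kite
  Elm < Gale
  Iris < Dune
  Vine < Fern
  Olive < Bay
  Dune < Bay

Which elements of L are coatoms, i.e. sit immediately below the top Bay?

The coatoms are exactly the elements covered by Bay: Dune, Kite, Olive.

Dune, Kite, Olive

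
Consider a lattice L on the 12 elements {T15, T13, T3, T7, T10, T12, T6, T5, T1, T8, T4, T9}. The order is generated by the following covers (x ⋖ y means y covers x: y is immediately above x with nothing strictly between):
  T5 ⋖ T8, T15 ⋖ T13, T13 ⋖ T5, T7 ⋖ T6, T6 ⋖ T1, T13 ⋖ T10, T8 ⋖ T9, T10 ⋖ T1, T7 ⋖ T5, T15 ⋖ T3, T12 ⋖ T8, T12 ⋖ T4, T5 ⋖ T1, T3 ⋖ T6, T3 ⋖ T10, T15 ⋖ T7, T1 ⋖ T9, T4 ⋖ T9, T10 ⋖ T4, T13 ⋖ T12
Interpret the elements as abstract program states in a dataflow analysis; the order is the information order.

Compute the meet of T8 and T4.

T12

Common lower bounds of {T8, T4}: T12, T13, T15.
The greatest among these is T12.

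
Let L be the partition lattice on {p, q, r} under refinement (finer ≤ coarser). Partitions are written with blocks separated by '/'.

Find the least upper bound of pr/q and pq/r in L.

Common upper bounds of {pr/q, pq/r}: pqr.
The least among these is pqr.

pqr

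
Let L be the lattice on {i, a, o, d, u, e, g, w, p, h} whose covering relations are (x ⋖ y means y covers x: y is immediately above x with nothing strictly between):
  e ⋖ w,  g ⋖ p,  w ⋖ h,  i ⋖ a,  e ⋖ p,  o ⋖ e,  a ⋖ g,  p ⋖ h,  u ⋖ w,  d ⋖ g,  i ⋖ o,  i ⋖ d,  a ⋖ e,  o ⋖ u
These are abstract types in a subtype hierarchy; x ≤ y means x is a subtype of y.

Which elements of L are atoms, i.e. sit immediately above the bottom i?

The atoms are exactly the elements that cover i: a, d, o.

a, d, o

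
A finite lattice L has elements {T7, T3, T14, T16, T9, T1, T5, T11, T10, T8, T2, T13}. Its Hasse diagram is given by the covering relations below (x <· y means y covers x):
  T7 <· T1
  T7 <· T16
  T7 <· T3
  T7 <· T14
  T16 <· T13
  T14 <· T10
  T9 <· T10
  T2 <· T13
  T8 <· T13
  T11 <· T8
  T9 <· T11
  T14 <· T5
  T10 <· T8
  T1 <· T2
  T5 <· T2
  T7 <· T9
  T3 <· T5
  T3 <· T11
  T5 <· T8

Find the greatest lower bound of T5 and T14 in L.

Common lower bounds of {T5, T14}: T14, T7.
The greatest among these is T14.

T14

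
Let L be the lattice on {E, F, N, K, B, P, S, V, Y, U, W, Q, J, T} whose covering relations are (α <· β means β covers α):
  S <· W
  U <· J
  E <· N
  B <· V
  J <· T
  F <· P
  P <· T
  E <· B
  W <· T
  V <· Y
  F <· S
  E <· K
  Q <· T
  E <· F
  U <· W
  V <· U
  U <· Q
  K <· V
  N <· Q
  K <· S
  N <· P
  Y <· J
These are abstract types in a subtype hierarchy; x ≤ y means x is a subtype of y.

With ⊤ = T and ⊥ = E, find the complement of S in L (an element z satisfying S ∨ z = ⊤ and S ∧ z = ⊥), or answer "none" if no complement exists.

N

Need z with S ∨ z = T and S ∧ z = E.
Checking each element gives: N.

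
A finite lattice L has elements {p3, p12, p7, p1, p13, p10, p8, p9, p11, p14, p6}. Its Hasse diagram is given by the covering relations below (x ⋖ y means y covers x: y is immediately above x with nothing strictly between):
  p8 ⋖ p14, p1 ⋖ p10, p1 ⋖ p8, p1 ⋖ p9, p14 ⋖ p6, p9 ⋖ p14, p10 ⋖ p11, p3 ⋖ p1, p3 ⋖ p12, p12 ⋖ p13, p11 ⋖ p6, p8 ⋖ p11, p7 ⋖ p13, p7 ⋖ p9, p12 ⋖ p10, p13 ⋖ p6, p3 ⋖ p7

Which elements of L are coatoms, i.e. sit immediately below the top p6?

The coatoms are exactly the elements covered by p6: p11, p13, p14.

p11, p13, p14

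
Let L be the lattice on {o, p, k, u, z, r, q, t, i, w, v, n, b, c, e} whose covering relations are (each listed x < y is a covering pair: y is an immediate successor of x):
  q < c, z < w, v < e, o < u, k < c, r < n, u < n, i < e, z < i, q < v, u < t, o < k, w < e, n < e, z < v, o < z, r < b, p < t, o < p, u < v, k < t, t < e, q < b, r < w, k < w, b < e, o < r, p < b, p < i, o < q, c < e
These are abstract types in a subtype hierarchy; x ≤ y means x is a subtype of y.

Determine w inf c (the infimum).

Common lower bounds of {w, c}: k, o.
The greatest among these is k.

k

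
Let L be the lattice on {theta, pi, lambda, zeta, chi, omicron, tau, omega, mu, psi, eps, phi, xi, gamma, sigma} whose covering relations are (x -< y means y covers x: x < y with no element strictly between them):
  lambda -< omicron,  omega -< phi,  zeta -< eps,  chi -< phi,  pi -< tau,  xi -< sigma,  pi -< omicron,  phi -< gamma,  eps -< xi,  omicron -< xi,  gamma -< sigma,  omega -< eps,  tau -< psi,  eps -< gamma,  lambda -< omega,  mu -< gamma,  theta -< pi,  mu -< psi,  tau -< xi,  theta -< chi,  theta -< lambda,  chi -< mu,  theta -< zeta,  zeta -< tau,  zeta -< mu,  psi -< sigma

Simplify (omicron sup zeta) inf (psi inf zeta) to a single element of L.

zeta

omicron ∨ zeta = xi
psi ∧ zeta = zeta
xi ∧ zeta = zeta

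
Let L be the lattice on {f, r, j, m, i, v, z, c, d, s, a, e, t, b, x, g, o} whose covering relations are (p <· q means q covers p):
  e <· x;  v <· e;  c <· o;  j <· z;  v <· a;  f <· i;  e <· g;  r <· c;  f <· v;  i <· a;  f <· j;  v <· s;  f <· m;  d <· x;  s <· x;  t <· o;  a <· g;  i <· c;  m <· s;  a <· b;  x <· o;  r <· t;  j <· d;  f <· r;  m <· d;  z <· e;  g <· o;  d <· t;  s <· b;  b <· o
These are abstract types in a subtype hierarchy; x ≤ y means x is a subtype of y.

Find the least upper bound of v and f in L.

v

Common upper bounds of {v, f}: a, b, e, g, o, s, v, x.
The least among these is v.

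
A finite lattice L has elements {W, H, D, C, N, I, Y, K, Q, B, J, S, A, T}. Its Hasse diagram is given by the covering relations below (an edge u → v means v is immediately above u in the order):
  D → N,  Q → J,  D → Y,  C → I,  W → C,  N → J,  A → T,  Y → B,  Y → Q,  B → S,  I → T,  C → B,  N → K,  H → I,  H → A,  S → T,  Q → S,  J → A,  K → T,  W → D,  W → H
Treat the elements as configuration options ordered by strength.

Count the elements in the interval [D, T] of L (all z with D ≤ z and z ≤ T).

The interval [D, T] = {A, B, D, J, K, N, Q, S, T, Y}, which has 10 elements.

10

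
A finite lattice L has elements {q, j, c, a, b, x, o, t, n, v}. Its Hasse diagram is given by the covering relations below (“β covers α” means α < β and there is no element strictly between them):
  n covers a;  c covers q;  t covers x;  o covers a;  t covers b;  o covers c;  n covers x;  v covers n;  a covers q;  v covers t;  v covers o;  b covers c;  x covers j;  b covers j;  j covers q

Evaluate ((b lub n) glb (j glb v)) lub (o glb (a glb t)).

j

b ∨ n = v
j ∧ v = j
v ∧ j = j
a ∧ t = q
o ∧ q = q
j ∨ q = j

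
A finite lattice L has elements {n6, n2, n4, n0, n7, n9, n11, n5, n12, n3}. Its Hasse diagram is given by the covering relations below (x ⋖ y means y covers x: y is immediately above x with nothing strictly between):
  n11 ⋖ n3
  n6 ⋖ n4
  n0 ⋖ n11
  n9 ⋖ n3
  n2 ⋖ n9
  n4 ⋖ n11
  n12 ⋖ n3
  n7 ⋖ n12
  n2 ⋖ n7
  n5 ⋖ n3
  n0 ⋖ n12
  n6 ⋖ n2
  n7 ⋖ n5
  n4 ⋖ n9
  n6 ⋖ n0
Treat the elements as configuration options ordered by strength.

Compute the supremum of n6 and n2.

Common upper bounds of {n6, n2}: n12, n2, n3, n5, n7, n9.
The least among these is n2.

n2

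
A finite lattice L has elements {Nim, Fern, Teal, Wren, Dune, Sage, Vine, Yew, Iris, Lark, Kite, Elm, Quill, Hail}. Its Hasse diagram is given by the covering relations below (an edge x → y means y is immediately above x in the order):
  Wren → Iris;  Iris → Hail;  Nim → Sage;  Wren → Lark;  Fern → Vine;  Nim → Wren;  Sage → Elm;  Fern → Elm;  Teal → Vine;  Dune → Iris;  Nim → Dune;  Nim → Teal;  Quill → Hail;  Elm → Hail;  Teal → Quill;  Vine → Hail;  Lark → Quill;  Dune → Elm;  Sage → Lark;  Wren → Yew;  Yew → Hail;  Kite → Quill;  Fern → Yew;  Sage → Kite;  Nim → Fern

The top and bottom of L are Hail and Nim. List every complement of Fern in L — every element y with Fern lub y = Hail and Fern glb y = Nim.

Need y with Fern ∨ y = Hail and Fern ∧ y = Nim.
Checking each element gives: Iris, Kite, Lark, Quill.

Iris, Kite, Lark, Quill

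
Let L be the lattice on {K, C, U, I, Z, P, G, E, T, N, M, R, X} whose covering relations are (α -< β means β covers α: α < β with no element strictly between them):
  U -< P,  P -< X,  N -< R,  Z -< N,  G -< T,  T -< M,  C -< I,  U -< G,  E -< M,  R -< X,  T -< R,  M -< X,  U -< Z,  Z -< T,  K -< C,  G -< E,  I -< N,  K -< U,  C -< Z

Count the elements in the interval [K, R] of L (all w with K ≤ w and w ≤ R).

The interval [K, R] = {C, G, I, K, N, R, T, U, Z}, which has 9 elements.

9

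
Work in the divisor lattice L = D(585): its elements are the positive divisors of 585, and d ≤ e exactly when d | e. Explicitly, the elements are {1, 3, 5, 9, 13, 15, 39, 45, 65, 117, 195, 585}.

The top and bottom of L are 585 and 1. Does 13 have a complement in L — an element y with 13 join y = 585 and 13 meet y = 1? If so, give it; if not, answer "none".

45

Need y with 13 ∨ y = 585 and 13 ∧ y = 1.
Checking each element gives: 45.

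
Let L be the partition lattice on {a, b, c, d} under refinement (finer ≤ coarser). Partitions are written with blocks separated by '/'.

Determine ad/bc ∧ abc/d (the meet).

Common lower bounds of {ad/bc, abc/d}: a/b/c/d, a/bc/d.
The greatest among these is a/bc/d.

a/bc/d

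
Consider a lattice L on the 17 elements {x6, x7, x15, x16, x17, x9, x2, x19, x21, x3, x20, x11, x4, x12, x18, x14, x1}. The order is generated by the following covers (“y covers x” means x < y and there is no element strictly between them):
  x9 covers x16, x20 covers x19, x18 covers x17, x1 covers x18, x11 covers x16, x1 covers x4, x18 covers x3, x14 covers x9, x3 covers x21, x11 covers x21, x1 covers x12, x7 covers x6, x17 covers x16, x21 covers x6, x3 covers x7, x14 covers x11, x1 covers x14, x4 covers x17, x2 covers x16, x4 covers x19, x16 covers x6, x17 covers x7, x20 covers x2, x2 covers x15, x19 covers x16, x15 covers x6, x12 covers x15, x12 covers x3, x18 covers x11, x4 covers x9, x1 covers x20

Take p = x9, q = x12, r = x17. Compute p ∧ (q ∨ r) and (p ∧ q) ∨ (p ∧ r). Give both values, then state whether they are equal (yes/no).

x9; x16; no

q ∨ r = x1, so p ∧ (q ∨ r) = x9 ∧ x1 = x9.
p ∧ q = x6 and p ∧ r = x16, so (p ∧ q) ∨ (p ∧ r) = x6 ∨ x16 = x16.
Equal: no.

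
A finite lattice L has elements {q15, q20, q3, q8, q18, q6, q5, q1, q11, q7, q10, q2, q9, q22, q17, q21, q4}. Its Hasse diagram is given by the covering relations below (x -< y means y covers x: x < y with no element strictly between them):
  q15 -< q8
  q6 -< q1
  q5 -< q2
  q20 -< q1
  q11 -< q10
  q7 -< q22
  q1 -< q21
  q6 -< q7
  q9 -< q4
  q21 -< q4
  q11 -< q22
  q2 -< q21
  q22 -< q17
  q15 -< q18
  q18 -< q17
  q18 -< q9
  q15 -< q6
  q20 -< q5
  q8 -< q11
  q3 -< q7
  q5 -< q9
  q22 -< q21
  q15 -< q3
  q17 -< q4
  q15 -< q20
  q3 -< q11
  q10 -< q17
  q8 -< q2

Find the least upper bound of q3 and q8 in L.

q11

Common upper bounds of {q3, q8}: q10, q11, q17, q21, q22, q4.
The least among these is q11.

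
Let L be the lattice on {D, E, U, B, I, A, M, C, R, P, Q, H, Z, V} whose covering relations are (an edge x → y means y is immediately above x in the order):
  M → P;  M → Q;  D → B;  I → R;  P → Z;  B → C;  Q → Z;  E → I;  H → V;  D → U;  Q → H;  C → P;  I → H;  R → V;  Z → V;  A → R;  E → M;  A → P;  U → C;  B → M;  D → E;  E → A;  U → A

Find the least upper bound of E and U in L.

A

Common upper bounds of {E, U}: A, P, R, V, Z.
The least among these is A.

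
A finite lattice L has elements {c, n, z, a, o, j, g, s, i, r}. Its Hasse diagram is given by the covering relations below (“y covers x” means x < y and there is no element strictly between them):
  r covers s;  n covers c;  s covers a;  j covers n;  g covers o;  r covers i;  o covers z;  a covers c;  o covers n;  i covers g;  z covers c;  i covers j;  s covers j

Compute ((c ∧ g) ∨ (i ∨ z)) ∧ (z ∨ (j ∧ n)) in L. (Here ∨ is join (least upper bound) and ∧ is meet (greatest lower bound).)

o

c ∧ g = c
i ∨ z = i
c ∨ i = i
j ∧ n = n
z ∨ n = o
i ∧ o = o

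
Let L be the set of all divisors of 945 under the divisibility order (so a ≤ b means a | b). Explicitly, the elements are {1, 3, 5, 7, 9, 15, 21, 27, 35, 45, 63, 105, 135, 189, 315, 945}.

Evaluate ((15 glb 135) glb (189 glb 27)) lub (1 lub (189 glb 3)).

15 ∧ 135 = 15
189 ∧ 27 = 27
15 ∧ 27 = 3
189 ∧ 3 = 3
1 ∨ 3 = 3
3 ∨ 3 = 3

3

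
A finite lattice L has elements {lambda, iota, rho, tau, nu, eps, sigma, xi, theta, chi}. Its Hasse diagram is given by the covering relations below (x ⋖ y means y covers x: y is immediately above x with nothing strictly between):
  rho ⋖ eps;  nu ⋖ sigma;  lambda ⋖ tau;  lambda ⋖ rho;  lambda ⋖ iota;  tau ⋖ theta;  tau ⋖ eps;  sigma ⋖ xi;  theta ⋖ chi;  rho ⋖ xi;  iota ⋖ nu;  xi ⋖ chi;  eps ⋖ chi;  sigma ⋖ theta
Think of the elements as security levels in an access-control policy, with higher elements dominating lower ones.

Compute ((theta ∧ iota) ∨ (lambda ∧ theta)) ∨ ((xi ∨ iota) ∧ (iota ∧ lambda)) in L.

iota

theta ∧ iota = iota
lambda ∧ theta = lambda
iota ∨ lambda = iota
xi ∨ iota = xi
iota ∧ lambda = lambda
xi ∧ lambda = lambda
iota ∨ lambda = iota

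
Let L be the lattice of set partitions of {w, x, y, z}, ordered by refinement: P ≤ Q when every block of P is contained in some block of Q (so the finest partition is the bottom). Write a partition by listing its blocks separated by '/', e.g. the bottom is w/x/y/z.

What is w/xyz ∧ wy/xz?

w/xz/y

The meet (common refinement) of w/xyz and wy/xz intersects blocks pairwise, giving w/xz/y.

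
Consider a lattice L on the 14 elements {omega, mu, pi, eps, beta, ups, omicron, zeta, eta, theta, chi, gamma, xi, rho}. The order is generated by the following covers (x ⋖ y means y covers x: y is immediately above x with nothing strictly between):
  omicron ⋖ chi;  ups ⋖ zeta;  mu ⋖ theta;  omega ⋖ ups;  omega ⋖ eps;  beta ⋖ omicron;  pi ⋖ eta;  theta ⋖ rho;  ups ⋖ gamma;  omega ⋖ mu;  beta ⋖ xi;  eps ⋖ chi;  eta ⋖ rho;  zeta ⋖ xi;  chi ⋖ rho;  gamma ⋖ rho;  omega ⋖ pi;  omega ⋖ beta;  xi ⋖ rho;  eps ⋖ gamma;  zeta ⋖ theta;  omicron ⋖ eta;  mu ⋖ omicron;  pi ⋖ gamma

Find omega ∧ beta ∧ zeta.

Common lower bounds of {omega, beta, zeta}: omega.
The greatest among these is omega.

omega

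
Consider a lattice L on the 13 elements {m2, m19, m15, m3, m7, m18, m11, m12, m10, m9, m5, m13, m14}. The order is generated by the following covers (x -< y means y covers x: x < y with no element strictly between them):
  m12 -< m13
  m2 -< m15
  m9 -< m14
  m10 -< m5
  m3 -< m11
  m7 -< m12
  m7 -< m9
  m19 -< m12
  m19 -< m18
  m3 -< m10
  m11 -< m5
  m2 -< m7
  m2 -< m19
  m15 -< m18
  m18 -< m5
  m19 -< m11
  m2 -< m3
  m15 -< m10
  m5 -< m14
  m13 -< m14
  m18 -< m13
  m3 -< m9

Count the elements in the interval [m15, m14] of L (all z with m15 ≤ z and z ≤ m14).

6

The interval [m15, m14] = {m10, m13, m14, m15, m18, m5}, which has 6 elements.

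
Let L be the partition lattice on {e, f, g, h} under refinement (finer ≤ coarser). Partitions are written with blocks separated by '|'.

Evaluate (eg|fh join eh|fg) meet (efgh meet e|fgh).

e|fgh

eg|fh ∨ eh|fg = efgh
efgh ∧ e|fgh = e|fgh
efgh ∧ e|fgh = e|fgh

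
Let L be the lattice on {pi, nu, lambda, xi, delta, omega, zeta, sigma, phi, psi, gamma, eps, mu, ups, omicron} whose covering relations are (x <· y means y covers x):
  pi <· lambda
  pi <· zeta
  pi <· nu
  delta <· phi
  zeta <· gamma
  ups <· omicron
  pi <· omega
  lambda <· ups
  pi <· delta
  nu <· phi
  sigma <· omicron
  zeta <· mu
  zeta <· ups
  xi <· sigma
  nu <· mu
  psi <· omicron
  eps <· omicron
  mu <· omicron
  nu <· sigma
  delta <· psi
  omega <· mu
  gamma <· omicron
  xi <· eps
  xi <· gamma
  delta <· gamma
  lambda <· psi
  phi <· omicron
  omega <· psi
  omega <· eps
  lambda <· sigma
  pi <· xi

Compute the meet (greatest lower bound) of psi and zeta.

Common lower bounds of {psi, zeta}: pi.
The greatest among these is pi.

pi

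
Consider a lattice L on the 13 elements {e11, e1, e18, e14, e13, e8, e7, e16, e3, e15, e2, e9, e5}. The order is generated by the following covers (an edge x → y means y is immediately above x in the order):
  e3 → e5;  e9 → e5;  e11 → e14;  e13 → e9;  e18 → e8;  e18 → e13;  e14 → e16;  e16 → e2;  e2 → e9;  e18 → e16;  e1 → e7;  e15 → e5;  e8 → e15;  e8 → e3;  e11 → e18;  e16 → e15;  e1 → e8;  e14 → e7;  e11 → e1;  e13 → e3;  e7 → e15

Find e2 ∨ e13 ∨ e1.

e5

Common upper bounds of {e2, e13, e1}: e5.
The least among these is e5.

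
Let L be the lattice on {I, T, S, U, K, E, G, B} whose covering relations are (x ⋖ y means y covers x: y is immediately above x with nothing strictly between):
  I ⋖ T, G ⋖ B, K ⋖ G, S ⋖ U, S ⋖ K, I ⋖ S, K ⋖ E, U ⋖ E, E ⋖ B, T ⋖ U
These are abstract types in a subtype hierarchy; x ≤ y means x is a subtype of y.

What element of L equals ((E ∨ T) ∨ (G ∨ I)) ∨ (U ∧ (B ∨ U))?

B

E ∨ T = E
G ∨ I = G
E ∨ G = B
B ∨ U = B
U ∧ B = U
B ∨ U = B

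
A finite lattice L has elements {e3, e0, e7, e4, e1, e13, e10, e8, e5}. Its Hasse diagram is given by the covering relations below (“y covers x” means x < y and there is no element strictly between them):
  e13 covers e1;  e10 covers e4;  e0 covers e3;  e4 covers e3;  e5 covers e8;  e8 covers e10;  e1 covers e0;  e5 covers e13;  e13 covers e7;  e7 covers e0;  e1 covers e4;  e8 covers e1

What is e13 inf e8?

Common lower bounds of {e13, e8}: e0, e1, e3, e4.
The greatest among these is e1.

e1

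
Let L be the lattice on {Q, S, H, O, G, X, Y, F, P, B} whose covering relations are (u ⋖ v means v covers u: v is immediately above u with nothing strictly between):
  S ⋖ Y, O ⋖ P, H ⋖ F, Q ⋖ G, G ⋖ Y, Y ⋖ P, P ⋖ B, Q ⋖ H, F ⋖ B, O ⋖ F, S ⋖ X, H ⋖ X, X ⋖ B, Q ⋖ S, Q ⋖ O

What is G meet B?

Common lower bounds of {G, B}: G, Q.
The greatest among these is G.

G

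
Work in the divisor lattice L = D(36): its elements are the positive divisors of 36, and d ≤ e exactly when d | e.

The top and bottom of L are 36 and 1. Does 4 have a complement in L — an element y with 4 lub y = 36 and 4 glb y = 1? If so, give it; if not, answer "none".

Need y with 4 ∨ y = 36 and 4 ∧ y = 1.
Checking each element gives: 9.

9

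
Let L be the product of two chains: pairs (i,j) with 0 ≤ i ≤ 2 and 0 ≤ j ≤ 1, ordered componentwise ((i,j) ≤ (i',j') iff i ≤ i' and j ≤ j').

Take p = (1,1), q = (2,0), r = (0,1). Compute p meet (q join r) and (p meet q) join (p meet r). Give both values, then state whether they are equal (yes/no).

q join r = (2,1), so p meet (q join r) = (1,1) meet (2,1) = (1,1).
p meet q = (1,0) and p meet r = (0,1), so (p meet q) join (p meet r) = (1,0) join (0,1) = (1,1).
Equal: yes.

(1,1); (1,1); yes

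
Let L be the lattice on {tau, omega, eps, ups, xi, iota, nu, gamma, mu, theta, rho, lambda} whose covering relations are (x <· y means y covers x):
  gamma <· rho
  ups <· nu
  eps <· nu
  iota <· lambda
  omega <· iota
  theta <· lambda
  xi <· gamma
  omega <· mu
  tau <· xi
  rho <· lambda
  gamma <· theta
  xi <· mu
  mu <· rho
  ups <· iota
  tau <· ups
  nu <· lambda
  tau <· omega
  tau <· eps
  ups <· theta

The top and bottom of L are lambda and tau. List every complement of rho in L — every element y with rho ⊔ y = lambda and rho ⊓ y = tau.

eps, nu, ups

Need y with rho ∨ y = lambda and rho ∧ y = tau.
Checking each element gives: eps, nu, ups.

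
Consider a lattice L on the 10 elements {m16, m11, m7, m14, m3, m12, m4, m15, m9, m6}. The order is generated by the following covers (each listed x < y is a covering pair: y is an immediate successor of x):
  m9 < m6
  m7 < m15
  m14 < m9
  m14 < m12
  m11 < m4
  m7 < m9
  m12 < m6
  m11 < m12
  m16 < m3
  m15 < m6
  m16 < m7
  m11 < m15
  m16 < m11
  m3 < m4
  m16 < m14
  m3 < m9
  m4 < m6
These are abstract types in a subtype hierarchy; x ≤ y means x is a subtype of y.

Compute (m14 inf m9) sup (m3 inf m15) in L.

m14

m14 ∧ m9 = m14
m3 ∧ m15 = m16
m14 ∨ m16 = m14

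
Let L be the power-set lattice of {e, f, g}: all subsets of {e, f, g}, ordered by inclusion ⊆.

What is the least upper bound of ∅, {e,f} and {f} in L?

Under ⊆, join is union: ∅ ∪ {e,f} ∪ {f} = {e,f}.

{e,f}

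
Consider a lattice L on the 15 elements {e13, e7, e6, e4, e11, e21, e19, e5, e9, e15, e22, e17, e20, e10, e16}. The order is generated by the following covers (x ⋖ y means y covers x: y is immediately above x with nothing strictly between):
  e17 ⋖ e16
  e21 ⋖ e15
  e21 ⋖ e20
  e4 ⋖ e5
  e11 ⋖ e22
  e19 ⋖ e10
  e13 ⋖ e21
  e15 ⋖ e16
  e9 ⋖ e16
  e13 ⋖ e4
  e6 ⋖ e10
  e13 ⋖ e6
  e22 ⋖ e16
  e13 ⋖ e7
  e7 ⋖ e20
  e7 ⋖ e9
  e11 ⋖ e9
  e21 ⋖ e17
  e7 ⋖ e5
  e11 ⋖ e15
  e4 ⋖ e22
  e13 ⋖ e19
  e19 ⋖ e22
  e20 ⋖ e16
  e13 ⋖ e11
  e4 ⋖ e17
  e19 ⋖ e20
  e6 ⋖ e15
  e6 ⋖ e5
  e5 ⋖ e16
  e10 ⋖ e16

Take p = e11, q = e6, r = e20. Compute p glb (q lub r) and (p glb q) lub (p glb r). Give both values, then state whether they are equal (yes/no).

q lub r = e16, so p glb (q lub r) = e11 glb e16 = e11.
p glb q = e13 and p glb r = e13, so (p glb q) lub (p glb r) = e13 lub e13 = e13.
Equal: no.

e11; e13; no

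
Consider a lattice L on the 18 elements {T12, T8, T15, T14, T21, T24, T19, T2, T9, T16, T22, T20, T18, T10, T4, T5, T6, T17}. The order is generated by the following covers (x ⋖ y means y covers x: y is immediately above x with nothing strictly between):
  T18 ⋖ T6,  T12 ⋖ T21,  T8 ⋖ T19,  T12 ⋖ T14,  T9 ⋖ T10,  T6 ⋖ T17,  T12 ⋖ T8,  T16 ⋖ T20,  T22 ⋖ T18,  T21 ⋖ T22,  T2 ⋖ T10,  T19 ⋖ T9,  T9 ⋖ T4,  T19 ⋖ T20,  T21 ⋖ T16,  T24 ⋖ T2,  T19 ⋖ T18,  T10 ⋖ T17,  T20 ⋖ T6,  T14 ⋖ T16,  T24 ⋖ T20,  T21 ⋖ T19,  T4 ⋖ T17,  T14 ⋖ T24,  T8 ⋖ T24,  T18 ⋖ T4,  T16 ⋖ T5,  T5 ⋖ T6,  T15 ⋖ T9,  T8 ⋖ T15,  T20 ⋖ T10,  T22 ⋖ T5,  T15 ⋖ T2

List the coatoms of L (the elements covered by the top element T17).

The coatoms are exactly the elements covered by T17: T10, T4, T6.

T10, T4, T6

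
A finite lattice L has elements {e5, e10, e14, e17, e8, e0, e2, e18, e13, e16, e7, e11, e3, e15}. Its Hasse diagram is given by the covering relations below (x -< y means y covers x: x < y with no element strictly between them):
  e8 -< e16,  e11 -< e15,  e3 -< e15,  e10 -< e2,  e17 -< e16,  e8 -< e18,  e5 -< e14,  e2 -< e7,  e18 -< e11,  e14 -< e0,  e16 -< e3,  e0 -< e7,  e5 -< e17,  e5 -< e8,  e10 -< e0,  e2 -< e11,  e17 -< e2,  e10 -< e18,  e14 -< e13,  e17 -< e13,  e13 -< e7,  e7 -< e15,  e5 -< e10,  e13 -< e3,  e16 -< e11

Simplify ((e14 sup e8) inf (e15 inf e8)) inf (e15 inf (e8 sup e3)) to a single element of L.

e8

e14 ∨ e8 = e3
e15 ∧ e8 = e8
e3 ∧ e8 = e8
e8 ∨ e3 = e3
e15 ∧ e3 = e3
e8 ∧ e3 = e8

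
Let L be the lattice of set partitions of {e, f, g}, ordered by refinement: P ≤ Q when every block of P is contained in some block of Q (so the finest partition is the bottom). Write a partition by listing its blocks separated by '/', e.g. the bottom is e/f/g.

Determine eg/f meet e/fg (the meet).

The meet (common refinement) of eg/f and e/fg intersects blocks pairwise, giving e/f/g.

e/f/g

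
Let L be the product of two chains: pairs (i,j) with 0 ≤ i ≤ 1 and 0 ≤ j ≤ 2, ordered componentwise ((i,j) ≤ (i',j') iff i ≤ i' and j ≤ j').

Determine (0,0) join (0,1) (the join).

(0,1)

In a product of chains, the join is componentwise max, giving (0,1).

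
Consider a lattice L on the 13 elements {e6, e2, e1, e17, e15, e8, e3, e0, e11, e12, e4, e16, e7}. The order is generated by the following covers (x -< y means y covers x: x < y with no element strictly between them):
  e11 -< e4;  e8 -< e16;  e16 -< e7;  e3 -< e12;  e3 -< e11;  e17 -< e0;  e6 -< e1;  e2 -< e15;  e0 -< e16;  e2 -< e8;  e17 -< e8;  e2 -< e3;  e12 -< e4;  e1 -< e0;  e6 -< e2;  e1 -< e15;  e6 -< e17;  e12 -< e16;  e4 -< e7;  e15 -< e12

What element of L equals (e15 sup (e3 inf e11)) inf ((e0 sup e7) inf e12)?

e3 ∧ e11 = e3
e15 ∨ e3 = e12
e0 ∨ e7 = e7
e7 ∧ e12 = e12
e12 ∧ e12 = e12

e12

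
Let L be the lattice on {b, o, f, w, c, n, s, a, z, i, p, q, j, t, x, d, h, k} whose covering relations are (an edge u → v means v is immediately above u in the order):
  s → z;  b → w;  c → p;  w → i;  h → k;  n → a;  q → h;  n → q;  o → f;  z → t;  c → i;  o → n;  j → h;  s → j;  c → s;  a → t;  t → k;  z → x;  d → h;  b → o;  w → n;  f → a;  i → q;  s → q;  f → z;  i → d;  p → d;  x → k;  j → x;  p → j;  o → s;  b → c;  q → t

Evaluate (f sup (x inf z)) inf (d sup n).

s

x ∧ z = z
f ∨ z = z
d ∨ n = h
z ∧ h = s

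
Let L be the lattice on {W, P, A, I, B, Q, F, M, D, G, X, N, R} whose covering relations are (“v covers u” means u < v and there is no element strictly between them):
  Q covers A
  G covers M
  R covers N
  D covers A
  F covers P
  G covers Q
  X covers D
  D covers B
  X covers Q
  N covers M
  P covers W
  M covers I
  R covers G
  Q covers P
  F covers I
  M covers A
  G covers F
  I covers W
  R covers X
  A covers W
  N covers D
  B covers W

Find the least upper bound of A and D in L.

Common upper bounds of {A, D}: D, N, R, X.
The least among these is D.

D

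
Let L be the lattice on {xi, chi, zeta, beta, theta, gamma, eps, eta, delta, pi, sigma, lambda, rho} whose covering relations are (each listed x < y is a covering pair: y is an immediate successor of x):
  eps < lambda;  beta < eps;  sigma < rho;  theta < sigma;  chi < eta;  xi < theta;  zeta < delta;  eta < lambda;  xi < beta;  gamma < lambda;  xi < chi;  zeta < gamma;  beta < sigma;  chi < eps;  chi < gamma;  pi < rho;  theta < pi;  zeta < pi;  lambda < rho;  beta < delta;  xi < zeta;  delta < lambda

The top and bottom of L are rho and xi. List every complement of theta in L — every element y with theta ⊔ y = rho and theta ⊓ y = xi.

chi, delta, eps, eta, gamma, lambda

Need y with theta ∨ y = rho and theta ∧ y = xi.
Checking each element gives: chi, delta, eps, eta, gamma, lambda.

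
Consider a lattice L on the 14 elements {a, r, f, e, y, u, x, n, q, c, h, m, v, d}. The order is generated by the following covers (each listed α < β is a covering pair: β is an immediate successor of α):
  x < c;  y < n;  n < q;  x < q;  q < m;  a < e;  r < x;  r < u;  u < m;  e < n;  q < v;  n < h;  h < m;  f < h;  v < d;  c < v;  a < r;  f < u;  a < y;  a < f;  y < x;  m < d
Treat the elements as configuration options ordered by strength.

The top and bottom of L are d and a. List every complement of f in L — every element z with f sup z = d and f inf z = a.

c, v

Need z with f ∨ z = d and f ∧ z = a.
Checking each element gives: c, v.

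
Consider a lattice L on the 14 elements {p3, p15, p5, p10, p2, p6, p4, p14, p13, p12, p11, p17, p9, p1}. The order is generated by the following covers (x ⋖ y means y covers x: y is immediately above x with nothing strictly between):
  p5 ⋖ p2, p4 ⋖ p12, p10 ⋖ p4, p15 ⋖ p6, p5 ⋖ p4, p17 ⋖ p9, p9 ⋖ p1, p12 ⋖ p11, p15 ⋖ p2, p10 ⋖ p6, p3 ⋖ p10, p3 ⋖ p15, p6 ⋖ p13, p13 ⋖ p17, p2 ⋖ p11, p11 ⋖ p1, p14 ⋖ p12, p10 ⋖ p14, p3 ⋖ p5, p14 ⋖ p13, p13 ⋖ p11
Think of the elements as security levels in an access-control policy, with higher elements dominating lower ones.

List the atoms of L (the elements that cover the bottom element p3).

The atoms are exactly the elements that cover p3: p10, p15, p5.

p10, p15, p5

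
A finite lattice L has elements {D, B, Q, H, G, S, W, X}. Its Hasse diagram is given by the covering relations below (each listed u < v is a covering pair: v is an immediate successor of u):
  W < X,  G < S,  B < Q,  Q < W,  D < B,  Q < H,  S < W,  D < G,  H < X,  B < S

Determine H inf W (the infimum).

Common lower bounds of {H, W}: B, D, Q.
The greatest among these is Q.

Q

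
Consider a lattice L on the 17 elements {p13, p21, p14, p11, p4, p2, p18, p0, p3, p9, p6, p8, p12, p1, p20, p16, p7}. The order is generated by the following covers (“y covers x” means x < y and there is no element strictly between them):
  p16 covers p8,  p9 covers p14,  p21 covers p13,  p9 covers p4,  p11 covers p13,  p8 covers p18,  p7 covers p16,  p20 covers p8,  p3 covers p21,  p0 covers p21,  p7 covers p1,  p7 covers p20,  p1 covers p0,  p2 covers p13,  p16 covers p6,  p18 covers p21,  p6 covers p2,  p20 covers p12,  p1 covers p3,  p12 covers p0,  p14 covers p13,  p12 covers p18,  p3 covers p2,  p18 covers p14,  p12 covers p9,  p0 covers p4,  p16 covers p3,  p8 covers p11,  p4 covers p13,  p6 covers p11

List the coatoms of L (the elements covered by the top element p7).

The coatoms are exactly the elements covered by p7: p1, p16, p20.

p1, p16, p20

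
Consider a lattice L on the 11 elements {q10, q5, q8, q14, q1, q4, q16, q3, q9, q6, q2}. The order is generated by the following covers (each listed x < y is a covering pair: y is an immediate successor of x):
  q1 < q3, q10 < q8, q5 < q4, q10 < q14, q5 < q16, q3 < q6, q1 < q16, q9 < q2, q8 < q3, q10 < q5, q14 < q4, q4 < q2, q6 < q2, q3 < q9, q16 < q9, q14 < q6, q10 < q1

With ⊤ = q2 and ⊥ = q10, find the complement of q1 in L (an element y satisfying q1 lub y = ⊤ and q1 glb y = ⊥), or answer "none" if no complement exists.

q4

Need y with q1 ∨ y = q2 and q1 ∧ y = q10.
Checking each element gives: q4.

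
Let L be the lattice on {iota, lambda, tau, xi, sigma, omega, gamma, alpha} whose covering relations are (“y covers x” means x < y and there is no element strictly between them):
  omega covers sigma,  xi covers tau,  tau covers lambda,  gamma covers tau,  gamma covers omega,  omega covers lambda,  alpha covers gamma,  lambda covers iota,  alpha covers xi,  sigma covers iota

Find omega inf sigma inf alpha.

Common lower bounds of {omega, sigma, alpha}: iota, sigma.
The greatest among these is sigma.

sigma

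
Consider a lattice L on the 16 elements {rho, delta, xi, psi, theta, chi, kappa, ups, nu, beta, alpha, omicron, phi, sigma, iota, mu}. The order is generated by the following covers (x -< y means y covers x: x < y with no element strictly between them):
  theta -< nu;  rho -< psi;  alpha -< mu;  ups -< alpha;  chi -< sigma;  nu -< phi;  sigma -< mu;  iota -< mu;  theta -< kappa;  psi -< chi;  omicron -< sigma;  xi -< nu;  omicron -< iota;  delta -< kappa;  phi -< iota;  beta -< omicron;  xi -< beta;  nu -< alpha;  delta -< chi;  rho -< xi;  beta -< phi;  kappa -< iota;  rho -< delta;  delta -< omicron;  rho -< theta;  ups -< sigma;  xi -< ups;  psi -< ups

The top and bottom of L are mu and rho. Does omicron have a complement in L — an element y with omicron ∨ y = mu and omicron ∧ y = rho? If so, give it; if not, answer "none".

none

For every candidate y, either omicron ∨ y ≠ mu or omicron ∧ y ≠ rho; no complement exists.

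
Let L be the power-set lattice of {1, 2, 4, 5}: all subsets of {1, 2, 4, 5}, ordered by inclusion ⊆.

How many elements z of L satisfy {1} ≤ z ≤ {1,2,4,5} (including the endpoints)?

The interval [{1}, {1,2,4,5}] = {{1,2,4,5}, {1,2,4}, {1,2,5}, {1,2}, {1,4,5}, {1,4}, {1,5}, {1}}, which has 8 elements.

8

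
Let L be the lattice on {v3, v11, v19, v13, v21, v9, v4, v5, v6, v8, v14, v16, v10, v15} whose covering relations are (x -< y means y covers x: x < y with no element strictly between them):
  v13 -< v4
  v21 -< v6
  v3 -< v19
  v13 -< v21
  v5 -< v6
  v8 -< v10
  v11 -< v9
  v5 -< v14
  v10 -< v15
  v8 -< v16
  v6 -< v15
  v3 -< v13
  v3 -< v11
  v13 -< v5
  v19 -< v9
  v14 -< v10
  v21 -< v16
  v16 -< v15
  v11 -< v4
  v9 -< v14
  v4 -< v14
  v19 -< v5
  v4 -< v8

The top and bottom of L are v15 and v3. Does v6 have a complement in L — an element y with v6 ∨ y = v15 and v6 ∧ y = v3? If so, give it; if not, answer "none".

Need y with v6 ∨ y = v15 and v6 ∧ y = v3.
Checking each element gives: v11.

v11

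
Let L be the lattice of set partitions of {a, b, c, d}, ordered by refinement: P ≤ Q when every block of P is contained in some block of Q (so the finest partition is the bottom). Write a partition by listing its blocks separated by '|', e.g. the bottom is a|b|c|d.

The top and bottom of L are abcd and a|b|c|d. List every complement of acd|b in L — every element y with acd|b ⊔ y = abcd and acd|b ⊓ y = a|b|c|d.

Need y with acd|b ∨ y = abcd and acd|b ∧ y = a|b|c|d.
Checking each element gives: ab|c|d, a|bc|d, a|bd|c.

ab|c|d, a|bc|d, a|bd|c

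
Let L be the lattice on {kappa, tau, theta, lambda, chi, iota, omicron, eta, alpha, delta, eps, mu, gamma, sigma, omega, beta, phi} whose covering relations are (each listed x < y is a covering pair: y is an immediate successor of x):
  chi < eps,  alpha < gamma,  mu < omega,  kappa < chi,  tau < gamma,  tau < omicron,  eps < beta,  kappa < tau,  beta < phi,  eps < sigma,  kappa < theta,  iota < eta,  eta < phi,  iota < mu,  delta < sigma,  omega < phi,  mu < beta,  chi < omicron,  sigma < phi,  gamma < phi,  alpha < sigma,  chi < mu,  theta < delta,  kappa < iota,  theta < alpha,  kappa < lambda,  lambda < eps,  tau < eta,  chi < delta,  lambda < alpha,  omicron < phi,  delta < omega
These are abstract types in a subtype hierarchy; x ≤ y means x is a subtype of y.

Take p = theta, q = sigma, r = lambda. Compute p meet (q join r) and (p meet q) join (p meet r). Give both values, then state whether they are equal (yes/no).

theta; theta; yes

q join r = sigma, so p meet (q join r) = theta meet sigma = theta.
p meet q = theta and p meet r = kappa, so (p meet q) join (p meet r) = theta join kappa = theta.
Equal: yes.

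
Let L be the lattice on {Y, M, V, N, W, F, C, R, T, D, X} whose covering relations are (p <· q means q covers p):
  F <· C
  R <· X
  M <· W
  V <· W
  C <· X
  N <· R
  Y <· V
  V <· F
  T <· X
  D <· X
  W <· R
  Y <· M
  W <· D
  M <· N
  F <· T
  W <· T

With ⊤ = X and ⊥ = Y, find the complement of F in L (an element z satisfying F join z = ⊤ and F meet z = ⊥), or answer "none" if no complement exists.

N

Need z with F ∨ z = X and F ∧ z = Y.
Checking each element gives: N.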